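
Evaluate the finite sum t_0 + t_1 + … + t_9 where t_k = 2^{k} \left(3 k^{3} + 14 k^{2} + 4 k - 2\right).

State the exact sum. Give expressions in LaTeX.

Step 1: r(k) = 2*(3*k**3 + 23*k**2 + 41*k + 19)/(3*k**3 + 14*k**2 + 4*k - 2).
A = 2, B = 1, C = k**3 + 14*k**2/3 + 4*k/3 - 2/3.
Solve (2)·f(k+1) − (1)·f(k) = k**3 + 14*k**2/3 + 4*k/3 - 2/3.
Degrees (0,0,3) ⇒ d ≤ 3.
Solving with deg f ≤ 3: f(k) = (3*k**3 - 4*k**2 + 2*k - 4)/3.
Get s_k = R·t_k = 2**k*(3*k**3 - 4*k**2 + 2*k - 4) with R(k) = B(k−1)f(k)/C(k) = (3*k**3 - 4*k**2 + 2*k - 4)/(3*k**3 + 14*k**2 + 4*k - 2).
Δs = 2**k*(3*k**3 + 14*k**2 + 4*k - 2), as required.
Evaluate s at k=10 and k=0: 2678784 and -4; difference 2678788.

Σ = 2678788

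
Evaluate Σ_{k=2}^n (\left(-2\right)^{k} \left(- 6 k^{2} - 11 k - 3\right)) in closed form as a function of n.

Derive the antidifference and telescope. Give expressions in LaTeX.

S(n) = - 4 \left(-2\right)^{n} n^{2} - 10 \left(-2\right)^{n} n - 4 \left(-2\right)^{n} - 36

Ratio r(k) = 2*(-6*k**2 - 23*k - 20)/(6*k**2 + 11*k + 3).
Gosper form: A/B · C(k+1)/C(k) with A=-2, B=1, C=k**2 + 11*k/6 + 1/2.
Need (-2)·f(k+1) − (1)·f(k) = k**2 + 11*k/6 + 1/2.
deg f ≤ 2 (via 0,0,2).
A polynomial solution: f(k) = -(k + 1)*(2*k - 1)/6.
R(k) = B(k−1)·f(k)/C(k) = -(k + 1)*(2*k - 1)/((2*k + 3)*(3*k + 1)); s_k = R·t_k = (-2)**k*(2*k**2 + k - 1).
Check: Δs_k = (-2)**k*(-6*k**2 - 11*k - 3). ✓
Σ_(k=2)^n t_k = s_(n+1) − s_(2) = ((-2)**(n + 1)*(2*n**2 + 5*n + 2)) − (36), i.e. -4*(-2)**n*n**2 - 10*(-2)**n*n - 4*(-2)**n - 36.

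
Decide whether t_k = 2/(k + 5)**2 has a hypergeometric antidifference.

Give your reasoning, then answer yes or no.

Step 1: r(k) = (k + 5)**2/(k + 6)**2.
Take A(k)=k**2 + 10*k + 25, B(k)=k**2 + 12*k + 36, C(k)=1.
Set up (k**2 + 10*k + 25)·f(k+1) − (k**2 + 10*k + 25)·f(k) − (1) = 0.
deg f ≤ 0 (via 2,2,0).
Write f(k) = c0. Then LHS − RHS = -1, requiring -1 = 0: contradictory. No certificate.

No — key equation has no polynomial f.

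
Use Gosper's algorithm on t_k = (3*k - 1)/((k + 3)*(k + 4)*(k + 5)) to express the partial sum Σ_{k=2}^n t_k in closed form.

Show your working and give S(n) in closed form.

S(n) = (n**2 - 1)/(3*(n**2 + 9*n + 20))

r(k) = (k + 3)*(3*k + 2)/((k + 6)*(3*k - 1)) after simplifying.
A = k + 3, B = k + 6, C = k - 1/3.
Solve (k + 3)·f(k+1) − (k + 5)·f(k) = k - 1/3.
d = 2 from the (1,1,1) case.
Solving with deg f ≤ 2: f(k) = k*(k - 2)/9.
Certificate R = B(k−1)f/C = k*(k - 2)*(k + 5)/(3*(3*k - 1)) gives s_k = k*(k - 2)/(3*(k + 3)*(k + 4)).
Check: Δs_k = (3*k - 1)/(k**3 + 12*k**2 + 47*k + 60). ✓
Evaluate: s_(n+1) = (n**2 - 1)/(3*(n**2 + 9*n + 20)); subtract s_(2) = 0 ⇒ S(n) = (n**2 - 1)/(3*(n**2 + 9*n + 20)).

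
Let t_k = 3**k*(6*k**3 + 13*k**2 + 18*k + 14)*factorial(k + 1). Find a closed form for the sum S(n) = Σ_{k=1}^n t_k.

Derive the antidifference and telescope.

S(n) = 6*3**n*n**4*factorial(n) + 21*3**n*n**3*factorial(n) + 30*3**n*n**2*factorial(n) + 33*3**n*n*factorial(n) + 18*3**n*factorial(n) - 18

Step 1: r(k) = 3*(6*k**4 + 43*k**3 + 124*k**2 + 175*k + 102)/(6*k**3 + 13*k**2 + 18*k + 14).
So A=3*k + 6 and B=1, with C=k**3 + 13*k**2/6 + 3*k + 7/3.
Key eq: (3*k + 6)·f(k+1) = (1)·f(k) + (k**3 + 13*k**2/6 + 3*k + 7/3).
Degrees (1,0,3) ⇒ d ≤ 2.
Solving with deg f ≤ 2: f(k) = (2*k**2 - 3*k + 4)/6.
Get s_k = R·t_k = 3**k*(2*k**2 - 3*k + 4)*factorial(k + 1) with R(k) = B(k−1)f(k)/C(k) = (2*k**2 - 3*k + 4)/(6*k**3 + 13*k**2 + 18*k + 14).
Verify: 3**k*(6*k**3 + 13*k**2 + 18*k + 14)*factorial(k + 1) matches t_k.
Evaluate: s_(n+1) = 3**(n + 1)*(2*n**2 + n + 3)*factorial(n + 2); subtract s_(1) = 18 ⇒ S(n) = 6*3**n*n**4*factorial(n) + 21*3**n*n**3*factorial(n) + 30*3**n*n**2*factorial(n) + 33*3**n*n*factorial(n) + 18*3**n*factorial(n) - 18.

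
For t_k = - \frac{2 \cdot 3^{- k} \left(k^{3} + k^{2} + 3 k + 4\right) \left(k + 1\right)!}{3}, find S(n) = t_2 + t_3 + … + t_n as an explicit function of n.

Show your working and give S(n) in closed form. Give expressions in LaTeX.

Compute t_(k+1)/t_k: get (k + 2)*(3*k + (k + 1)**3 + (k + 1)**2 + 7)/(3*(k**3 + k**2 + 3*k + 4)).
Normal form (A,B,C) = (k/3 + 2/3, 1, k**3 + k**2 + 3*k + 4).
Key eq: (k/3 + 2/3)·f(k+1) = (1)·f(k) + (k**3 + k**2 + 3*k + 4).
deg f ≤ 2 (via 1,0,3).
Solving with deg f ≤ 2: f(k) = 3*(k**2 - 2).
Then R = B(k−1)f/C = 3*(k**2 - 2)/(k**3 + k**2 + 3*k + 4), so s_k = R(k)·t_k = -2*(k**2 - 2)*factorial(k + 1)/3**k.
Check: Δs_k = -2*(k**3 + k**2 + 3*k + 4)*factorial(k + 1)/(3*3**k). ✓
Evaluate: s_(n+1) = -2*3**(-n - 1)*(n**2 + 2*n - 1)*factorial(n + 2); subtract s_(2) = -8/3 ⇒ S(n) = 3**(-n - 1)*(8*3**n - 2*n**4*factorial(n) - 10*n**3*factorial(n) - 14*n**2*factorial(n) - 2*n*factorial(n) + 4*factorial(n)).

S(n) = 3^{- n - 1} \left(8 \cdot 3^{n} - 2 n^{4} n! - 10 n^{3} n! - 14 n^{2} n! - 2 n n! + 4 n!\right)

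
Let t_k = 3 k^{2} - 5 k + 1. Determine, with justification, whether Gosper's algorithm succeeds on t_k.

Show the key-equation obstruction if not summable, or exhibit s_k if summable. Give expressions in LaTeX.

Yes. s_k = k \left(k^{2} - 4 k + 4\right).

Compute t_(k+1)/t_k: get (3*k**2 + k - 1)/(3*k**2 - 5*k + 1).
Gosper form: A/B · C(k+1)/C(k) with A=1, B=1, C=k**2 - 5*k/3 + 1/3.
Need (1)·f(k+1) − (1)·f(k) = k**2 - 5*k/3 + 1/3.
Degrees (0,0,2) ⇒ d ≤ 3.
Match coefficients ⇒ f(k) = k*(k - 2)**2/3.
Certificate R = B(k−1)f/C = k*(k - 2)**2/(3*k**2 - 5*k + 1) gives s_k = k*(k**2 - 4*k + 4).
s_(k+1) − s_k = 3*k**2 - 5*k + 1 = t_k.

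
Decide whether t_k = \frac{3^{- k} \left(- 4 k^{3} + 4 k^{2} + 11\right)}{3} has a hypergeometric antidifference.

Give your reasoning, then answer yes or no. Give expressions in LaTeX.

The ratio is (-4*(k + 1)**3 + 4*(k + 1)**2 + 11)/(3*(-4*k**3 + 4*k**2 + 11)).
Factor: A=1/3; B=1; C=k**3 - k**2 - 11/4.
Need (1/3)·f(k+1) − (1)·f(k) = k**3 - k**2 - 11/4.
deg f ≤ 3 (via 0,0,3).
Coefficient equations give f(k) = -3*(2*k**3 + k**2 + 4*k - 2)/4.
R(k) = B(k−1)·f(k)/C(k) = -3*(2*k**3 + k**2 + 4*k - 2)/(4*k**3 - 4*k**2 - 11); s_k = R·t_k = (2*k**3 + k**2 + 4*k - 2)/3**k.
Verify: (-4*k**3 + 4*k**2 + 11)/(3*3**k) matches t_k.

Yes. s_k = 3^{- k} \left(2 k^{3} + k^{2} + 4 k - 2\right).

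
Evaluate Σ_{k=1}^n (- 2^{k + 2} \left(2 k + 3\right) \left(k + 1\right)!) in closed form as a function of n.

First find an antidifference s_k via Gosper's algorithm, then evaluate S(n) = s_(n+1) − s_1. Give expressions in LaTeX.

S(n) = - 8 \cdot 2^{n} \left(n + 2\right)! + 16

r(k) = 2*(k + 2)*(2*k + 5)/(2*k + 3) after simplifying.
Gosper form: A/B · C(k+1)/C(k) with A=2*k + 4, B=1, C=k + 3/2.
f must satisfy (2*k + 4)·f(k+1) − (1)·f(k) = k + 3/2.
Degrees (1,0,1) ⇒ d ≤ 0.
Solve for f: f(k) = 1/2 (degree 0 ≤ 0).
R(k) = B(k−1)·f(k)/C(k) = 1/(2*k + 3); s_k = R·t_k = -2**(k + 2)*factorial(k + 1).
s_(k+1) − s_k = -2**(k + 2)*(2*k + 3)*factorial(k + 1) = t_k.
Σ_(k=1)^n t_k = s_(n+1) − s_(1) = (-2**(n + 3)*factorial(n + 2)) − (-16), i.e. -8*2**n*factorial(n + 2) + 16.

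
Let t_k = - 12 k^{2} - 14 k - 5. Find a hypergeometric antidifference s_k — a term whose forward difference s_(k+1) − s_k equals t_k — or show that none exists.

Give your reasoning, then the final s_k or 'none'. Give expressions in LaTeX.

s_k = k^{2} \left(- 4 k - 1\right)

Ratio r(k) = (12*k**2 + 38*k + 31)/(12*k**2 + 14*k + 5).
Gosper form: A/B · C(k+1)/C(k) with A=1, B=1, C=k**2 + 7*k/6 + 5/12.
Solve (1)·f(k+1) − (1)·f(k) = k**2 + 7*k/6 + 5/12.
Bound: deg f ≤ 3.
Solve for f: f(k) = k**2*(4*k + 1)/12 (degree 3 ≤ 3).
Then R = B(k−1)f/C = k**2*(4*k + 1)/(12*k**2 + 14*k + 5), so s_k = R(k)·t_k = k**2*(-4*k - 1).
s_(k+1) − s_k = -12*k**2 - 14*k - 5 = t_k.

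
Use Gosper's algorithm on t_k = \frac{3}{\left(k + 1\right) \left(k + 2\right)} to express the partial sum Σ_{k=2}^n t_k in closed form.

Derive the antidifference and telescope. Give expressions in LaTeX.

Compute t_(k+1)/t_k: get (k + 1)/(k + 3).
A = k + 1, B = k + 3, C = 1.
Key eq: (k + 1)·f(k+1) = (k + 2)·f(k) + (1).
From deg A=1, deg B=1, deg C=0: d=1.
A polynomial solution: f(k) = k.
Then R = B(k−1)f/C = k*(k + 2), so s_k = R(k)·t_k = 3*k/(k + 1).
Check: Δs_k = 3/(k**2 + 3*k + 2). ✓
s_(n+1) = 3*(n + 1)/(n + 2) and s_(2) = 2, so S(n) = (n - 1)/(n + 2).

S(n) = \frac{n - 1}{n + 2}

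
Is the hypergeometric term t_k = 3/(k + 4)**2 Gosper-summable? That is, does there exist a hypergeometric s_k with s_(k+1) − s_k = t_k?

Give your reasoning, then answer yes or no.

The ratio is (k + 4)**2/(k + 5)**2.
Normal form (A,B,C) = (k**2 + 8*k + 16, k**2 + 10*k + 25, 1).
Set up (k**2 + 8*k + 16)·f(k+1) − (k**2 + 8*k + 16)·f(k) − (1) = 0.
Degrees (2,2,0) ⇒ d ≤ 0.
f = c0 ⇒ A·f(k+1) − B(k−1)·f(k) − C = -1. The system {-1 = 0} is inconsistent; no antidifference.

No — the linear system for f has no solution.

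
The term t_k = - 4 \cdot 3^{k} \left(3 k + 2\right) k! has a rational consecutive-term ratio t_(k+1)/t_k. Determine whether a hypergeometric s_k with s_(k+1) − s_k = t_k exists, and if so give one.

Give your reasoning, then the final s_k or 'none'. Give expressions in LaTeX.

Step 1: r(k) = 3*(k + 1)*(3*k + 5)/(3*k + 2).
Gosper form: A/B · C(k+1)/C(k) with A=3*k + 3, B=1, C=k + 2/3.
Set up (3*k + 3)·f(k+1) − (1)·f(k) − (k + 2/3) = 0.
deg f ≤ 0 (via 1,0,1).
A polynomial solution: f(k) = 1/3.
Then R = B(k−1)f/C = 1/(3*k + 2), so s_k = R(k)·t_k = -4*3**k*factorial(k).
Check: Δs_k = -4*3**k*(3*k + 2)*factorial(k). ✓

s_k = - 4 \cdot 3^{k} k!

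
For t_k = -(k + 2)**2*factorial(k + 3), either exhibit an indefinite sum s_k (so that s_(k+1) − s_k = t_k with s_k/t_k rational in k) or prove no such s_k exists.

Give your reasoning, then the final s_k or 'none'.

The ratio is (k + 3)**2*(k + 4)/(k + 2)**2.
Take A(k)=k + 4, B(k)=1, C(k)=k**2 + 4*k + 4.
Need (k + 4)·f(k+1) − (1)·f(k) = k**2 + 4*k + 4.
d = 1 from the (1,0,2) case.
A polynomial solution: f(k) = k.
Then R = B(k−1)f/C = k/(k + 2)**2, so s_k = R(k)·t_k = -k*factorial(k + 3).
s_(k+1) − s_k = -(k + 2)**2*factorial(k + 3) = t_k.

s_k = -k*factorial(k + 3)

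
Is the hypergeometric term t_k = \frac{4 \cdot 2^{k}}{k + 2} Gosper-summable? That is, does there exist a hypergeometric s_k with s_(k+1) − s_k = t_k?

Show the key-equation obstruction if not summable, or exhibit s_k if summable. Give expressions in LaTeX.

No — negative degree bound, so no certificate f.

Ratio r(k) = 2*(k + 2)/(k + 3).
Factor: A=2*k + 4; B=k + 3; C=1.
Need (2*k + 4)·f(k+1) − (k + 2)·f(k) = 1.
Degrees (1,1,0) ⇒ d ≤ -1.
deg f ≤ -1 is impossible — no certificate.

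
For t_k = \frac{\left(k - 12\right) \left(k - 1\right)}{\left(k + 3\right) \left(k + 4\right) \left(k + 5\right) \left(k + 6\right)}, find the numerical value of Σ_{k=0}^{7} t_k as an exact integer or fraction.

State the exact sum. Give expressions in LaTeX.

Σ = 19/2145

Step 1: r(k) = k*(k - 11)*(k + 3)/((k - 12)*(k - 1)*(k + 7)).
Take A(k)=k + 3, B(k)=k + 7, C(k)=k**2 - 13*k + 12.
Solve (k + 3)·f(k+1) − (k + 6)·f(k) = k**2 - 13*k + 12.
Degrees (1,1,2) ⇒ d ≤ 3.
Coefficient equations give f(k) = k*(k**2 - 18*k + 137)/30.
Then R = B(k−1)f/C = k*(k + 6)*(k**2 - 18*k + 137)/(30*(k - 12)*(k - 1)), so s_k = R(k)·t_k = k*(k**2 - 18*k + 137)/(30*(k**3 + 12*k**2 + 47*k + 60)).
Verify: (k**2 - 13*k + 12)/(k**4 + 18*k**3 + 119*k**2 + 342*k + 360) matches t_k.
Telescoping: Σ = s_(8) − s_(0) = 19/2145 − (0) = 19/2145.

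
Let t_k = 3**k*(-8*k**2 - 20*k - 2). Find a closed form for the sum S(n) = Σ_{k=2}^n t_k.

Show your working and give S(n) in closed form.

Ratio r(k) = 3*(4*k**2 + 18*k + 15)/(4*k**2 + 10*k + 1).
Normal form (A,B,C) = (3, 1, k**2 + 5*k/2 + 1/4).
Solve (3)·f(k+1) − (1)·f(k) = k**2 + 5*k/2 + 1/4.
d = 2 from the (0,0,2) case.
A polynomial solution: f(k) = (k - 1)*(2*k + 1)/4.
Certificate R = B(k−1)f/C = (k - 1)*(2*k + 1)/(4*k**2 + 10*k + 1) gives s_k = 2*3**k*(-2*k**2 + k + 1).
Verify: 3**k*(-8*k**2 - 20*k - 2) matches t_k.
Evaluate: s_(n+1) = 6*3**n*n*(-2*n - 3); subtract s_(2) = -90 ⇒ S(n) = -12*3**n*n**2 - 18*3**n*n + 90.

S(n) = -12*3**n*n**2 - 18*3**n*n + 90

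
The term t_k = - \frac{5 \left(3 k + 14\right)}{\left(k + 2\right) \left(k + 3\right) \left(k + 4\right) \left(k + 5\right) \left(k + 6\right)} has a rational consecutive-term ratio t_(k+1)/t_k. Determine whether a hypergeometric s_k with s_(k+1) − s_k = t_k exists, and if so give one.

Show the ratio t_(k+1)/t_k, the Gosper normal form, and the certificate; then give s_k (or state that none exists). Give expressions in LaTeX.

s_k = \frac{k \left(- k^{2} - 10 k - 31\right)}{6 \left(k^{3} + 10 k^{2} + 31 k + 30\right)}

Ratio r(k) = (k + 2)*(3*k + 17)/((k + 7)*(3*k + 14)).
A = k + 2, B = k + 7, C = k + 14/3.
f must satisfy (k + 2)·f(k+1) − (k + 6)·f(k) = k + 14/3.
From deg A=1, deg B=1, deg C=1: d=4.
Coefficient equations give f(k) = k*(k + 4)*(k**2 + 10*k + 31)/90.
Get s_k = R·t_k = k*(-k**2 - 10*k - 31)/(6*(k**3 + 10*k**2 + 31*k + 30)) with R(k) = B(k−1)f(k)/C(k) = k*(k + 4)*(k + 6)*(k**2 + 10*k + 31)/(30*(3*k + 14)).
s_(k+1) − s_k = 5*(-3*k - 14)/(k**5 + 20*k**4 + 155*k**3 + 580*k**2 + 1044*k + 720) = t_k.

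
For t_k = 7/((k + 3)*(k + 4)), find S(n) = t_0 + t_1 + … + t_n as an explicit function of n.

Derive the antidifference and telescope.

Step 1: r(k) = (k + 3)/(k + 5).
Normal form (A,B,C) = (k + 3, k + 5, 1).
Need (k + 3)·f(k+1) − (k + 4)·f(k) = 1.
deg f ≤ 1 (via 1,1,0).
Coefficient equations give f(k) = k/3.
Then R = B(k−1)f/C = k*(k + 4)/3, so s_k = R(k)·t_k = 7*k/(3*(k + 3)).
s_(k+1) − s_k = 7/(k**2 + 7*k + 12) = t_k.
Telescope: S(n) = s_(n+1) − s_(0) = 7*(n + 1)/(3*(n + 4)) − (0) = 7*(n + 1)/(3*(n + 4)).

S(n) = 7*(n + 1)/(3*(n + 4))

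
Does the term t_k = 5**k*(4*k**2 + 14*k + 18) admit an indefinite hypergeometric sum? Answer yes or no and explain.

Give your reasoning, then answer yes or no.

Yes. s_k = 5**k*(k**2 + k + 2).

Ratio r(k) = 5*(2*k**2 + 11*k + 18)/(2*k**2 + 7*k + 9).
A = 5, B = 1, C = k**2 + 7*k/2 + 9/2.
Solve (5)·f(k+1) − (1)·f(k) = k**2 + 7*k/2 + 9/2.
Degrees (0,0,2) ⇒ d ≤ 2.
A polynomial solution: f(k) = (k**2 + k + 2)/4.
Then R = B(k−1)f/C = (k**2 + k + 2)/(2*(2*k**2 + 7*k + 9)), so s_k = R(k)·t_k = 5**k*(k**2 + k + 2).
Verify: 5**k*(4*k**2 + 14*k + 18) matches t_k.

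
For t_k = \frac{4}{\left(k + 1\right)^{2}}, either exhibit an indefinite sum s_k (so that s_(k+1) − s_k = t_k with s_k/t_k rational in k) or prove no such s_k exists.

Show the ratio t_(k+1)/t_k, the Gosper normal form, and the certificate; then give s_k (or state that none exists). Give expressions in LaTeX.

none — t_k is not Gosper-summable

Compute t_(k+1)/t_k: get (k + 1)**2/(k + 2)**2.
So A=k**2 + 2*k + 1 and B=k**2 + 4*k + 4, with C=1.
Solve (k**2 + 2*k + 1)·f(k+1) − (k**2 + 2*k + 1)·f(k) = 1.
From deg A=2, deg B=2, deg C=0: d=0.
f = c0 ⇒ A·f(k+1) − B(k−1)·f(k) − C = -1. The system {-1 = 0} is inconsistent; no antidifference.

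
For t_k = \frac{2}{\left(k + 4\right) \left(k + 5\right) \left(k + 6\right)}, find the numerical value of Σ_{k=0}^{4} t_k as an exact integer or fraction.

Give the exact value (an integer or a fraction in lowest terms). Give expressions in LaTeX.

Step 1: r(k) = (k + 4)/(k + 7).
Factor: A=k + 4; B=k + 7; C=1.
Solve (k + 4)·f(k+1) − (k + 6)·f(k) = 1.
deg f ≤ 2 (via 1,1,0).
A polynomial solution: f(k) = k*(k + 9)/40.
Certificate R = B(k−1)f/C = k*(k + 6)*(k + 9)/40 gives s_k = k*(k + 9)/(20*(k + 4)*(k + 5)).
Check: Δs_k = 2/(k**3 + 15*k**2 + 74*k + 120). ✓
Telescoping: Σ = s_(5) − s_(0) = 7/180 − (0) = 7/180.

Σ = 7/180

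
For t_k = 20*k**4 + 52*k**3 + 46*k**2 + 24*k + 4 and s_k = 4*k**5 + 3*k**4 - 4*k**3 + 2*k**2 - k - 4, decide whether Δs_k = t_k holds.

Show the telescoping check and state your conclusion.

Valid — Δs_k = t_k.

s_(k+1) = k*(4*k**4 + 23*k**3 + 48*k**2 + 48*k + 23)
s_(k+1) − s_k = 20*k**4 + 52*k**3 + 46*k**2 + 24*k + 4
(s_(k+1) − s_k) − t_k = 0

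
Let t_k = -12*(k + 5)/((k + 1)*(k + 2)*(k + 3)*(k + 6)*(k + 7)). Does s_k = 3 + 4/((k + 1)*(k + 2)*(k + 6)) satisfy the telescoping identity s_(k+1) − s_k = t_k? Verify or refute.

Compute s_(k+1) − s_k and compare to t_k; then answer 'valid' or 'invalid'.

s_(k+1) = 3 + 4/((k + 2)*(k + 3)*(k + 7))
s_(k+1) − s_k = 12*(-k - 5)/(k**5 + 19*k**4 + 131*k**3 + 401*k**2 + 540*k + 252)
(s_(k+1) − s_k) − t_k = 0

Valid: the claim telescopes to t_k.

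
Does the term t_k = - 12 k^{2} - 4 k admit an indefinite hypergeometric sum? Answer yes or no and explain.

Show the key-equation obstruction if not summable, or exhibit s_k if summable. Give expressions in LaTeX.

Yes. s_k = 4 k^{2} \left(1 - k\right).

t_(k+1)/t_k = (k + 3*(k + 1)**2 + 1)/(k*(3*k + 1)).
Normal form (A,B,C) = (1, 1, k**2 + k/3).
Solve (1)·f(k+1) − (1)·f(k) = k**2 + k/3.
Degrees (0,0,2) ⇒ d ≤ 3.
Solving with deg f ≤ 3: f(k) = k**2*(k - 1)/3.
Then R = B(k−1)f/C = k*(k - 1)/(3*k + 1), so s_k = R(k)·t_k = 4*k**2*(1 - k).
Check: Δs_k = 4*k*(-3*k - 1). ✓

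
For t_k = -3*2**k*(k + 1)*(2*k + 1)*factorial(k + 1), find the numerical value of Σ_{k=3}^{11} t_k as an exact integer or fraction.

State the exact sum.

t_(k+1)/t_k = (k + 2)**2*(4*k + 6)/((k + 1)*(2*k + 1)).
Gosper form: A/B · C(k+1)/C(k) with A=2*k + 4, B=1, C=k**2 + 3*k/2 + 1/2.
Set up (2*k + 4)·f(k+1) − (1)·f(k) − (k**2 + 3*k/2 + 1/2) = 0.
Degrees (1,0,2) ⇒ d ≤ 1.
A polynomial solution: f(k) = (k - 1)/2.
Get s_k = R·t_k = -3*2**k*(k - 1)*factorial(k + 1) with R(k) = B(k−1)f(k)/C(k) = (k - 1)/((k + 1)*(2*k + 1)).
Verify: -3*2**k*(k + 1)*(2*k + 1)*factorial(k + 1) matches t_k.
Evaluate s at k=12 and k=3: -841693947494400 and -1152; difference -841693947493248.

Σ = -841693947493248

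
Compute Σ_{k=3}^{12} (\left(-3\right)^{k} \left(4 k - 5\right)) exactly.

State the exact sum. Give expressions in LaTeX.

Σ = 17537526

The ratio is 3*(1 - 4*k)/(4*k - 5).
Gosper form: A/B · C(k+1)/C(k) with A=-3, B=1, C=k - 5/4.
Key eq: (-3)·f(k+1) = (1)·f(k) + (k - 5/4).
deg f ≤ 1 (via 0,0,1).
Coefficient equations give f(k) = -(k - 2)/4.
So s_k = (B(k−1)f/C)·t_k = (-(k - 2)/(4*k - 5))·t_k = (-3)**k*(2 - k).
Verify: (-3)**k*(4*k - 5) matches t_k.
Sum = s_(13) − s_(3); s_(13) = 17537553, s_(3) = 27 ⇒ 17537526.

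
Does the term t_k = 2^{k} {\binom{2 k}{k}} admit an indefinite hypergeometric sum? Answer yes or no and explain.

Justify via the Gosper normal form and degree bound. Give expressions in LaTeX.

Compute t_(k+1)/t_k: get 4*(2*k + 1)/(k + 1).
Factor: A=8*k + 4; B=k + 1; C=1.
Need (8*k + 4)·f(k+1) − (k)·f(k) = 1.
From deg A=1, deg B=1, deg C=0: d=-1.
Negative degree bound (-1): no f exists, t_k not Gosper-summable.

No; the degree bound rules out any f.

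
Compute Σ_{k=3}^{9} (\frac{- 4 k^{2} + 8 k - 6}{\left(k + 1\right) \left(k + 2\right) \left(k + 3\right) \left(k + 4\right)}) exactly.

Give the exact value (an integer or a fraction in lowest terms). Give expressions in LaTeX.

Σ = -1169/8580

Compute t_(k+1)/t_k: get (2*k**3 + 2*k**2 + k + 1)/(2*k**3 + 6*k**2 - 17*k + 15).
So A=k + 1 and B=k + 5, with C=k**2 - 2*k + 3/2.
f must satisfy (k + 1)·f(k+1) − (k + 4)·f(k) = k**2 - 2*k + 3/2.
From deg A=1, deg B=1, deg C=2: d=3.
Coefficient equations give f(k) = k*(k**2 + 8)/6.
R(k) = B(k−1)·f(k)/C(k) = k*(k + 4)*(k**2 + 8)/(3*(2*k**2 - 4*k + 3)); s_k = R·t_k = -2*k*(k**2 + 8)/(3*(k + 1)*(k + 2)*(k + 3)).
Verify: 2*(-2*k**2 + 4*k - 3)/(k**4 + 10*k**3 + 35*k**2 + 50*k + 24) matches t_k.
Sum = s_(10) − s_(3); s_(10) = -60/143, s_(3) = -17/60 ⇒ -1169/8580.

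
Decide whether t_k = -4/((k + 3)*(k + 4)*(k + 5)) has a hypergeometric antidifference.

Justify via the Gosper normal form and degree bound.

Yes. s_k = k*(-k - 7)/(6*(k + 3)*(k + 4)).

t_(k+1)/t_k = (k + 3)/(k + 6).
A = k + 3, B = k + 6, C = 1.
Solve (k + 3)·f(k+1) − (k + 5)·f(k) = 1.
d = 2 from the (1,1,0) case.
Coefficient equations give f(k) = k*(k + 7)/24.
Get s_k = R·t_k = k*(-k - 7)/(6*(k + 3)*(k + 4)) with R(k) = B(k−1)f(k)/C(k) = k*(k + 5)*(k + 7)/24.
Δs = -4/(k**3 + 12*k**2 + 47*k + 60), as required.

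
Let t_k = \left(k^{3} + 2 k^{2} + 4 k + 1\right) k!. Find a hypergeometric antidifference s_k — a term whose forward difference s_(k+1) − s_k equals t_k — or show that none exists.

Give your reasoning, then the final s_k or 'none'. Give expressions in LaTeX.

s_k = \left(k^{2} + 1\right) k!

t_(k+1)/t_k = (k**4 + 6*k**3 + 16*k**2 + 19*k + 8)/(k**3 + 2*k**2 + 4*k + 1).
A = k + 1, B = 1, C = k**3 + 2*k**2 + 4*k + 1.
Set up (k + 1)·f(k+1) − (1)·f(k) − (k**3 + 2*k**2 + 4*k + 1) = 0.
deg f ≤ 2 (via 1,0,3).
A polynomial solution: f(k) = k**2 + 1.
Certificate R = B(k−1)f/C = (k**2 + 1)/(k**3 + 2*k**2 + 4*k + 1) gives s_k = (k**2 + 1)*factorial(k).
Check: Δs_k = (k**3 + 2*k**2 + 4*k + 1)*factorial(k). ✓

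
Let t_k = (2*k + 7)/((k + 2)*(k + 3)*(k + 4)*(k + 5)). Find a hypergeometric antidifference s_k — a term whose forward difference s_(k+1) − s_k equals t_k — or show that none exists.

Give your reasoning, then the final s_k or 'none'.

Step 1: r(k) = (k + 2)*(2*k + 9)/((k + 6)*(2*k + 7)).
A = k + 2, B = k + 6, C = k + 7/2.
Set up (k + 2)·f(k+1) − (k + 5)·f(k) − (k + 7/2) = 0.
deg f ≤ 3 (via 1,1,1).
A polynomial solution: f(k) = k*(k + 3)*(k + 6)/16.
Then R = B(k−1)f/C = k*(k + 3)*(k + 5)*(k + 6)/(8*(2*k + 7)), so s_k = R(k)·t_k = k*(k + 6)/(8*(k**2 + 6*k + 8)).
Verify: (2*k + 7)/(k**4 + 14*k**3 + 71*k**2 + 154*k + 120) matches t_k.

s_k = k*(k + 6)/(8*(k**2 + 6*k + 8))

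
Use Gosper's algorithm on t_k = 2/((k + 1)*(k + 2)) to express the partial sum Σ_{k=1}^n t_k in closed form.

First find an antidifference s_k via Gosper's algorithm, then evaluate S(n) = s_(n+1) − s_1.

S(n) = n/(n + 2)

t_(k+1)/t_k = (k + 1)/(k + 3).
Take A(k)=k + 1, B(k)=k + 3, C(k)=1.
Key eq: (k + 1)·f(k+1) = (k + 2)·f(k) + (1).
From deg A=1, deg B=1, deg C=0: d=1.
A polynomial solution: f(k) = k.
So s_k = (B(k−1)f/C)·t_k = (k*(k + 2))·t_k = 2*k/(k + 1).
Verify: 2/(k**2 + 3*k + 2) matches t_k.
Telescope: S(n) = s_(n+1) − s_(1) = 2*(n + 1)/(n + 2) − (1) = n/(n + 2).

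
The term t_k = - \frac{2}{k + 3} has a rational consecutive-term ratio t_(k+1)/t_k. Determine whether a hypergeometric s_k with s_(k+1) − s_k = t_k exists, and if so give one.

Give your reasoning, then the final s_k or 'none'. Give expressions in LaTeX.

no hypergeometric antidifference exists

Step 1: r(k) = (k + 3)/(k + 4).
A = k + 3, B = k + 4, C = 1.
Key eq: (k + 3)·f(k+1) = (k + 3)·f(k) + (1).
Bound: deg f ≤ 0.
f = c0 ⇒ A·f(k+1) − B(k−1)·f(k) − C = -1. The system {-1 = 0} is inconsistent; no antidifference.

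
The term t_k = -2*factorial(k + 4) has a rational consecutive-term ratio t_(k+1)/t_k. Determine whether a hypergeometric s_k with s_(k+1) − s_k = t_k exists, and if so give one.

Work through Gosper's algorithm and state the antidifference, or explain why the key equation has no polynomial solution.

r(k) = k + 5 after simplifying.
A = k + 5, B = 1, C = 1.
Set up (k + 5)·f(k+1) − (1)·f(k) − (1) = 0.
Bound: deg f ≤ -1.
d = -1 < 0 ⇒ no nonzero polynomial f; not summable.

none — t_k is not Gosper-summable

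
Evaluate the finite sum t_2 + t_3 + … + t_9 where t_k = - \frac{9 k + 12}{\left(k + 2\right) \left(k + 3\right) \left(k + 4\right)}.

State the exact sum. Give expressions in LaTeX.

r(k) = (k + 2)*(3*k + 7)/((k + 5)*(3*k + 4)) after simplifying.
Normal form (A,B,C) = (k + 2, k + 5, k + 4/3).
Key eq: (k + 2)·f(k+1) = (k + 4)·f(k) + (k + 4/3).
deg f ≤ 2 (via 1,1,1).
Solve for f: f(k) = k*(5*k + 7)/18 (degree 2 ≤ 2).
Certificate R = B(k−1)f/C = k*(k + 4)*(5*k + 7)/(6*(3*k + 4)) gives s_k = -k*(5*k + 7)/(2*(k + 2)*(k + 3)).
s_(k+1) − s_k = 3*(-3*k - 4)/(k**3 + 9*k**2 + 26*k + 24) = t_k.
Σ_(k=2)^(9) t_k = s_(10) − s_(2) = -95/52 − (-17/20) = -127/130.

Σ = -127/130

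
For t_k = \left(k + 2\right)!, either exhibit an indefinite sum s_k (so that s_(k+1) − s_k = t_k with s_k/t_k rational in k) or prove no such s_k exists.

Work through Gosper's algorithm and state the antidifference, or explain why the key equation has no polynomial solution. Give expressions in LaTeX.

no hypergeometric antidifference exists

Ratio r(k) = k + 3.
A = k + 3, B = 1, C = 1.
f must satisfy (k + 3)·f(k+1) − (1)·f(k) = 1.
d = -1 from the (1,0,0) case.
Negative degree bound (-1): no f exists, t_k not Gosper-summable.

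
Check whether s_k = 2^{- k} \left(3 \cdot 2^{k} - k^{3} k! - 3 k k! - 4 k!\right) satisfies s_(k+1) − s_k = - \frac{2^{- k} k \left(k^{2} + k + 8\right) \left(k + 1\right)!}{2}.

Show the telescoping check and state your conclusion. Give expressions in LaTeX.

valid (s_(k+1) − s_k reduces to t_k)

s_(k+1) = (6*2**k - k**4*factorial(k) - 4*k**3*factorial(k) - 9*k**2*factorial(k) - 14*k*factorial(k) - 8*factorial(k))/(2*2**k)
s_(k+1) − s_k = -k*(k**2 + k + 8)*factorial(k + 1)/(2*2**k)
(s_(k+1) − s_k) − t_k = 0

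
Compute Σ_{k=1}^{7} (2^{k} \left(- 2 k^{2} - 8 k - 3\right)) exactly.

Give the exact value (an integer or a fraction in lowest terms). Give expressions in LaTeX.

Σ = -32510

Compute t_(k+1)/t_k: get 2*(2*k**2 + 12*k + 13)/(2*k**2 + 8*k + 3).
Take A(k)=2, B(k)=1, C(k)=k**2 + 4*k + 3/2.
Need (2)·f(k+1) − (1)·f(k) = k**2 + 4*k + 3/2.
deg f ≤ 2 (via 0,0,2).
Solving with deg f ≤ 2: f(k) = (2*k**2 - 1)/2.
Certificate R = B(k−1)f/C = (2*k**2 - 1)/(2*k**2 + 8*k + 3) gives s_k = 2**k*(1 - 2*k**2).
Verify: 2**k*(-2*k**2 - 8*k - 3) matches t_k.
Sum = s_(8) − s_(1); s_(8) = -32512, s_(1) = -2 ⇒ -32510.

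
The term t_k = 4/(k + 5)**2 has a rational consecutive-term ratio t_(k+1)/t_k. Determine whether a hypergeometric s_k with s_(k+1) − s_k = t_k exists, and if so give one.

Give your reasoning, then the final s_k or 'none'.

The ratio is (k + 5)**2/(k + 6)**2.
Gosper form: A/B · C(k+1)/C(k) with A=k**2 + 10*k + 25, B=k**2 + 12*k + 36, C=1.
Need (k**2 + 10*k + 25)·f(k+1) − (k**2 + 10*k + 25)·f(k) = 1.
deg f ≤ 0 (via 2,2,0).
Put f(k) = c0: A·f(k+1) − B(k−1)·f(k) − C = -1; need -1 = 0 — inconsistent ⇒ no f, not summable.

not Gosper-summable; s_k does not exist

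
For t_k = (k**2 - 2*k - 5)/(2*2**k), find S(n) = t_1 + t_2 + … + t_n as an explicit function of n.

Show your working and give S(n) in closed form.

Step 1: r(k) = (k**2 - 6)/(2*(k**2 - 2*k - 5)).
Gosper form: A/B · C(k+1)/C(k) with A=1/2, B=1, C=k**2 - 2*k - 5.
Key eq: (1/2)·f(k+1) = (1)·f(k) + (k**2 - 2*k - 5).
d = 2 from the (0,0,2) case.
Coefficient equations give f(k) = -2*(k - 2)*(k + 2).
Then R = B(k−1)f/C = -2*(k - 2)*(k + 2)/(k**2 - 2*k - 5), so s_k = R(k)·t_k = (4 - k**2)/2**k.
Δs = (k**2 - 2*k - 5)/(2*2**k), as required.
Evaluate: s_(n+1) = 2**(-n - 1)*(-n**2 - 2*n + 3); subtract s_(1) = 3/2 ⇒ S(n) = 2**(-n - 1)*(-3*2**n - n**2 - 2*n + 3).

S(n) = 2**(-n - 1)*(-3*2**n - n**2 - 2*n + 3)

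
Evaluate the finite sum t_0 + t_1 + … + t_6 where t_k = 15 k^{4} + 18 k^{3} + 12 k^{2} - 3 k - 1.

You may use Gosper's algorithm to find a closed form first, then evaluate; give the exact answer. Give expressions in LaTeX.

t_(k+1)/t_k = (15*k**4 + 78*k**3 + 156*k**2 + 135*k + 41)/(15*k**4 + 18*k**3 + 12*k**2 - 3*k - 1).
Normal form (A,B,C) = (1, 1, k**4 + 6*k**3/5 + 4*k**2/5 - k/5 - 1/15).
Set up (1)·f(k+1) − (1)·f(k) − (k**4 + 6*k**3/5 + 4*k**2/5 - k/5 - 1/15) = 0.
deg f ≤ 5 (via 0,0,4).
Solving with deg f ≤ 5: f(k) = k*(3*k**4 - 3*k**3 - 3*k + 2)/15.
So s_k = (B(k−1)f/C)·t_k = (k*(3*k**4 - 3*k**3 - 3*k + 2)/(15*k**4 + 18*k**3 + 12*k**2 - 3*k - 1))·t_k = k*(3*k**4 - 3*k**3 - 3*k + 2).
s_(k+1) − s_k = 15*k**4 + 18*k**3 + 12*k**2 - 3*k - 1 = t_k.
Evaluate s at k=7 and k=0: 43085 and 0; difference 43085.

Σ = 43085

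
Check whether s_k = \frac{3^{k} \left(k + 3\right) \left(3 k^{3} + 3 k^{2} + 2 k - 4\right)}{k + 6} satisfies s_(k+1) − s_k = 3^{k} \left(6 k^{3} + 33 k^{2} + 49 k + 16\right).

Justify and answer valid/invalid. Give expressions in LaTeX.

s_(k+1) = 3**(k + 1)*(3*k**4 + 24*k**3 + 65*k**2 + 72*k + 16)/(k + 7)
s_(k+1) − s_k = 3**k*(6*k**5 + 93*k**4 + 532*k**3 + 1307*k**2 + 1342*k + 372)/(k**2 + 13*k + 42)
(s_(k+1) − s_k) − t_k = 3**(k + 1)*(-6*k**4 - 66*k**3 - 244*k**2 - 308*k - 100)/(k**2 + 13*k + 42)

Invalid: residual \frac{3^{k + 1} \left(- 6 k^{4} - 66 k^{3} - 244 k^{2} - 308 k - 100\right)}{k^{2} + 13 k + 42} ≠ 0.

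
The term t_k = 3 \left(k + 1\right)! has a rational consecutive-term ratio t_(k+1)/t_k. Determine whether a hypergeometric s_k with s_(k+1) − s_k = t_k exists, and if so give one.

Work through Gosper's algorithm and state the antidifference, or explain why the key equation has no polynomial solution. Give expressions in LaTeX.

not Gosper-summable; s_k does not exist

t_(k+1)/t_k = k + 2.
Gosper form: A/B · C(k+1)/C(k) with A=k + 2, B=1, C=1.
Key eq: (k + 2)·f(k+1) = (1)·f(k) + (1).
Degrees (1,0,0) ⇒ d ≤ -1.
Bound -1 < 0, so the key equation has no polynomial solution.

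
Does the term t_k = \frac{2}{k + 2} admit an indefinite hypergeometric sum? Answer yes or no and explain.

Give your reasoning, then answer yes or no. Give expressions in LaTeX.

r(k) = (k + 2)/(k + 3) after simplifying.
Factor: A=k + 2; B=k + 3; C=1.
Need (k + 2)·f(k+1) − (k + 2)·f(k) = 1.
d = 0 from the (1,1,0) case.
f = c0 ⇒ A·f(k+1) − B(k−1)·f(k) − C = -1. The system {-1 = 0} is inconsistent; no antidifference.

No — key equation has no polynomial f.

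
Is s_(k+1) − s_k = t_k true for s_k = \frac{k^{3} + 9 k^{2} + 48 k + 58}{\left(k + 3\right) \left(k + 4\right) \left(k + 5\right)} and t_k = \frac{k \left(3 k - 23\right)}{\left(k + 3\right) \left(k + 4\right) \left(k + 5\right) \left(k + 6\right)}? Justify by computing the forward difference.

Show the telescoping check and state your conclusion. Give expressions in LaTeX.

Valid — Δs_k = t_k.

s_(k+1) = (48*k + (k + 1)**3 + 9*(k + 1)**2 + 106)/((k + 4)*(k + 5)*(k + 6))
s_(k+1) − s_k = k*(3*k - 23)/(k**4 + 18*k**3 + 119*k**2 + 342*k + 360)
(s_(k+1) − s_k) − t_k = 0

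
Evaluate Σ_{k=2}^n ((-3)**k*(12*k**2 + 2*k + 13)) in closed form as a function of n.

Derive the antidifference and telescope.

S(n) = 9*(-3)**n*n**2 + 6*(-3)**n*n + 9*(-3)**n + 72

Ratio r(k) = 3*(-12*k**2 - 26*k - 27)/(12*k**2 + 2*k + 13).
Take A(k)=-3, B(k)=1, C(k)=k**2 + k/6 + 13/12.
Set up (-3)·f(k+1) − (1)·f(k) − (k**2 + k/6 + 13/12) = 0.
Bound: deg f ≤ 2.
Solving with deg f ≤ 2: f(k) = -(3*k**2 - 4*k + 4)/12.
Then R = B(k−1)f/C = -(3*k**2 - 4*k + 4)/(12*k**2 + 2*k + 13), so s_k = R(k)·t_k = (-3)**k*(-3*k**2 + 4*k - 4).
Verify: (-3)**k*(12*k**2 + 2*k + 13) matches t_k.
Telescope: S(n) = s_(n+1) − s_(2) = 3*(-3)**n*(3*n**2 + 2*n + 3) − (-72) = 9*(-3)**n*n**2 + 6*(-3)**n*n + 9*(-3)**n + 72.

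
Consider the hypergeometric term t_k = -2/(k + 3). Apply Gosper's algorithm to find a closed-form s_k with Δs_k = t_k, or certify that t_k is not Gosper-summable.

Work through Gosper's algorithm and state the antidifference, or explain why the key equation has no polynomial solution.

not Gosper-summable; s_k does not exist

t_(k+1)/t_k = (k + 3)/(k + 4).
Gosper form: A/B · C(k+1)/C(k) with A=k + 3, B=k + 4, C=1.
f must satisfy (k + 3)·f(k+1) − (k + 3)·f(k) = 1.
deg f ≤ 0 (via 1,1,0).
Write f(k) = c0. Then LHS − RHS = -1, requiring -1 = 0: contradictory. No certificate.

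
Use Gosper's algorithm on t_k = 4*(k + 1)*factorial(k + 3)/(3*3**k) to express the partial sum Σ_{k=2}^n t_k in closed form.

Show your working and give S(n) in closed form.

Ratio r(k) = (k + 2)*(k + 4)/(3*(k + 1)).
Take A(k)=k/3 + 4/3, B(k)=1, C(k)=k + 1.
Key eq: (k/3 + 4/3)·f(k+1) = (1)·f(k) + (k + 1).
From deg A=1, deg B=0, deg C=1: d=0.
Solving with deg f ≤ 0: f(k) = 3.
Get s_k = R·t_k = 4*factorial(k + 3)/3**k with R(k) = B(k−1)f(k)/C(k) = 3/(k + 1).
Check: Δs_k = 4*(k + 1)*factorial(k + 3)/(3*3**k). ✓
Σ_(k=2)^n t_k = s_(n+1) − s_(2) = (4*3**(-n - 1)*factorial(n + 4)) − (160/3), i.e. -160/3 + 4*factorial(n + 4)/(3*3**n).

S(n) = -160/3 + 4*factorial(n + 4)/(3*3**n)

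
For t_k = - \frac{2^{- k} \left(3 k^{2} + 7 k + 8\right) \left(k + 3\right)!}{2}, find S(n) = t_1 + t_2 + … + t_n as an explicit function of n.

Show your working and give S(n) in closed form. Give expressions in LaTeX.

S(n) = 12 - \frac{3 \cdot 2^{- n} n \left(n + 4\right)!}{2} - \frac{2^{- n} \left(n + 4\right)!}{2}

Step 1: r(k) = (k + 4)*(7*k + 3*(k + 1)**2 + 15)/(2*(3*k**2 + 7*k + 8)).
A = k/2 + 2, B = 1, C = k**2 + 7*k/3 + 8/3.
Solve (k/2 + 2)·f(k+1) − (1)·f(k) = k**2 + 7*k/3 + 8/3.
d = 1 from the (1,0,2) case.
A polynomial solution: f(k) = 2*(3*k - 2)/3.
R(k) = B(k−1)·f(k)/C(k) = 2*(3*k - 2)/(3*k**2 + 7*k + 8); s_k = R·t_k = -(3*k - 2)*factorial(k + 3)/2**k.
Δs = -(3*k**2 + 7*k + 8)*factorial(k + 3)/(2*2**k), as required.
s_(n+1) = -2**(-n - 1)*(3*n + 1)*factorial(n + 4) and s_(1) = -12, so S(n) = 12 - 3*n*factorial(n + 4)/(2*2**n) - factorial(n + 4)/(2*2**n).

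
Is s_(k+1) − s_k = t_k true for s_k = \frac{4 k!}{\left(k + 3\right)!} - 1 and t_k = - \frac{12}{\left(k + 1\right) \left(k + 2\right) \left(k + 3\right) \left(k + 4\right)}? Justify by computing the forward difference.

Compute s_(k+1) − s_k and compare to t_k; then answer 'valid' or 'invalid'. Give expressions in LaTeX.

s_(k+1) = 4*factorial(k + 1)/factorial(k + 4) - 1
s_(k+1) − s_k = -12/((k + 1)*(k + 2)*(k + 3)*(k + 4))
(s_(k+1) − s_k) − t_k = 0

Valid — Δs_k = t_k.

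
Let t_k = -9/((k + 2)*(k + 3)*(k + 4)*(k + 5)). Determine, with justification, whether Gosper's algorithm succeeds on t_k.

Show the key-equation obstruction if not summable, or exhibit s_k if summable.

r(k) = (k + 2)/(k + 6) after simplifying.
Factor: A=k + 2; B=k + 6; C=1.
Key eq: (k + 2)·f(k+1) = (k + 5)·f(k) + (1).
Degrees (1,1,0) ⇒ d ≤ 3.
A polynomial solution: f(k) = k*(k**2 + 9*k + 26)/72.
So s_k = (B(k−1)f/C)·t_k = (k*(k + 5)*(k**2 + 9*k + 26)/72)·t_k = k*(-k**2 - 9*k - 26)/(8*(k + 2)*(k + 3)*(k + 4)).
s_(k+1) − s_k = -9/(k**4 + 14*k**3 + 71*k**2 + 154*k + 120) = t_k.

Yes. s_k = k*(-k**2 - 9*k - 26)/(8*(k + 2)*(k + 3)*(k + 4)).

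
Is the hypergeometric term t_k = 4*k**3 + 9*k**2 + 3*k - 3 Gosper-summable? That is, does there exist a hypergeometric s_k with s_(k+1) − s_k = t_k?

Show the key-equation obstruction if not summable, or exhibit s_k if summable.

The ratio is (4*k**3 + 21*k**2 + 33*k + 13)/(4*k**3 + 9*k**2 + 3*k - 3).
So A=1 and B=1, with C=k**3 + 9*k**2/4 + 3*k/4 - 3/4.
Need (1)·f(k+1) − (1)·f(k) = k**3 + 9*k**2/4 + 3*k/4 - 3/4.
Bound: deg f ≤ 4.
Solving with deg f ≤ 4: f(k) = k*(k**3 + k**2 - 2*k - 3)/4.
Then R = B(k−1)f/C = k*(k**3 + k**2 - 2*k - 3)/(4*k**3 + 9*k**2 + 3*k - 3), so s_k = R(k)·t_k = k*(k**3 + k**2 - 2*k - 3).
s_(k+1) − s_k = 4*k**3 + 9*k**2 + 3*k - 3 = t_k.

Yes. s_k = k*(k**3 + k**2 - 2*k - 3).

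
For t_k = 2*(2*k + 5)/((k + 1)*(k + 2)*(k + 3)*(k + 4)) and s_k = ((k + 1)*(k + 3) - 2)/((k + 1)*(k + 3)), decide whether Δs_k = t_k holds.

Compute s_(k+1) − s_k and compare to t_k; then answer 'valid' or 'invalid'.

s_(k+1) = ((k + 2)*(k + 4) - 2)/((k + 2)*(k + 4))
s_(k+1) − s_k = 2*(2*k + 5)/(k**4 + 10*k**3 + 35*k**2 + 50*k + 24)
(s_(k+1) − s_k) − t_k = 0

Valid — Δs_k = t_k.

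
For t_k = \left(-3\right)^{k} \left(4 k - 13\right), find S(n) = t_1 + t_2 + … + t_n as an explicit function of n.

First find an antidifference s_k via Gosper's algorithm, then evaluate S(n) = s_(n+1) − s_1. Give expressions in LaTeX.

Ratio r(k) = 3*(9 - 4*k)/(4*k - 13).
So A=-3 and B=1, with C=k - 13/4.
f must satisfy (-3)·f(k+1) − (1)·f(k) = k - 13/4.
Bound: deg f ≤ 1.
Coefficient equations give f(k) = -(k - 4)/4.
So s_k = (B(k−1)f/C)·t_k = (-(k - 4)/(4*k - 13))·t_k = (-3)**k*(4 - k).
Verify: (-3)**k*(4*k - 13) matches t_k.
Telescope: S(n) = s_(n+1) − s_(1) = (-3)**(n + 1)*(3 - n) − (-9) = 3*(-3)**n*n - 9*(-3)**n + 9.

S(n) = 3 \left(-3\right)^{n} n - 9 \left(-3\right)^{n} + 9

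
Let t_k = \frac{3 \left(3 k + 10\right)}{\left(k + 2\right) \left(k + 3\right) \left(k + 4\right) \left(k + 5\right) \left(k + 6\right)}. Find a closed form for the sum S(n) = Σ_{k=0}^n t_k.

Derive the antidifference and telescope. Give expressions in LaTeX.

The ratio is (k + 2)*(3*k + 13)/((k + 7)*(3*k + 10)).
Take A(k)=k + 2, B(k)=k + 7, C(k)=k + 10/3.
f must satisfy (k + 2)·f(k+1) − (k + 6)·f(k) = k + 10/3.
From deg A=1, deg B=1, deg C=1: d=4.
Solving with deg f ≤ 4: f(k) = k*(k + 3)*(k**2 + 11*k + 38)/120.
Then R = B(k−1)f/C = k*(k + 3)*(k + 6)*(k**2 + 11*k + 38)/(40*(3*k + 10)), so s_k = R(k)·t_k = 3*k*(k**2 + 11*k + 38)/(40*(k**3 + 11*k**2 + 38*k + 40)).
Δs = 3*(3*k + 10)/(k**5 + 20*k**4 + 155*k**3 + 580*k**2 + 1044*k + 720), as required.
Evaluate: s_(n+1) = 3*(n**3 + 14*n**2 + 63*n + 50)/(40*(n**3 + 14*n**2 + 63*n + 90)); subtract s_(0) = 0 ⇒ S(n) = 3*(n**3 + 14*n**2 + 63*n + 50)/(40*(n**3 + 14*n**2 + 63*n + 90)).

S(n) = \frac{3 \left(n^{3} + 14 n^{2} + 63 n + 50\right)}{40 \left(n^{3} + 14 n^{2} + 63 n + 90\right)}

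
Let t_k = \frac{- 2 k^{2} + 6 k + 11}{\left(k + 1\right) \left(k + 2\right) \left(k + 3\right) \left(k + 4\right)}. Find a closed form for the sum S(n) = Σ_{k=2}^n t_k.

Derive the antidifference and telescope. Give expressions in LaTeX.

Compute t_(k+1)/t_k: get (2*k**3 - 17*k - 15)/(2*k**3 + 4*k**2 - 41*k - 55).
Normal form (A,B,C) = (k + 1, k + 5, k**2 - 3*k - 11/2).
Set up (k + 1)·f(k+1) − (k + 4)·f(k) − (k**2 - 3*k - 11/2) = 0.
Bound: deg f ≤ 3.
Solve for f: f(k) = -k*(k**2 + 10*k + 11)/4 (degree 3 ≤ 3).
Certificate R = B(k−1)f/C = -k*(k + 4)*(k**2 + 10*k + 11)/(2*(2*k**2 - 6*k - 11)) gives s_k = k*(k**2 + 10*k + 11)/(2*(k + 1)*(k + 2)*(k + 3)).
Check: Δs_k = (-2*k**2 + 6*k + 11)/(k**4 + 10*k**3 + 35*k**2 + 50*k + 24). ✓
Telescope: S(n) = s_(n+1) − s_(2) = (n**3 + 13*n**2 + 34*n + 22)/(2*(n**3 + 9*n**2 + 26*n + 24)) − (7/12) = (-n**3 + 15*n**2 + 22*n - 36)/(12*(n**3 + 9*n**2 + 26*n + 24)).

S(n) = \frac{- n^{3} + 15 n^{2} + 22 n - 36}{12 \left(n^{3} + 9 n^{2} + 26 n + 24\right)}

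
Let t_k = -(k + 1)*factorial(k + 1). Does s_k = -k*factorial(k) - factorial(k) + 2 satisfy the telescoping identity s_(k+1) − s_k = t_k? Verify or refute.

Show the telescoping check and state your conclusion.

Valid: the claim telescopes to t_k.

s_(k+1) = -k**2*factorial(k) - 3*k*factorial(k) - 2*factorial(k) + 2
s_(k+1) − s_k = -(k + 1)*factorial(k + 1)
(s_(k+1) − s_k) − t_k = 0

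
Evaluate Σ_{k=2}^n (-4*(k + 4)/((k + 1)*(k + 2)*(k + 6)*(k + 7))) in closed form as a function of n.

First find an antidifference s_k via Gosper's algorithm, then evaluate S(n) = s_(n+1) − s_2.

t_(k+1)/t_k = (k + 1)*(k + 5)*(k + 6)/((k + 3)*(k + 4)*(k + 8)).
Gosper form: A/B · C(k+1)/C(k) with A=k + 1, B=k + 8, C=k**4 + 16*k**3 + 95*k**2 + 248*k + 240.
Solve (k + 1)·f(k+1) − (k + 7)·f(k) = k**4 + 16*k**3 + 95*k**2 + 248*k + 240.
From deg A=1, deg B=1, deg C=4: d=6.
Solve for f: f(k) = k*(k + 2)*(k + 3)*(k + 4)*(k + 5)*(k + 7)/12 (degree 6 ≤ 6).
Then R = B(k−1)f/C = k*(k + 2)*(k + 7)**2/(12*(k + 4)), so s_k = R(k)·t_k = k*(-k - 7)/(3*(k**2 + 7*k + 6)).
s_(k+1) − s_k = 4*(-k - 4)/(k**4 + 16*k**3 + 83*k**2 + 152*k + 84) = t_k.
Telescope: S(n) = s_(n+1) − s_(2) = (-n**2 - 9*n - 8)/(3*(n**2 + 9*n + 14)) − (-1/4) = (-n**2 - 9*n + 10)/(12*(n**2 + 9*n + 14)).

S(n) = (-n**2 - 9*n + 10)/(12*(n**2 + 9*n + 14))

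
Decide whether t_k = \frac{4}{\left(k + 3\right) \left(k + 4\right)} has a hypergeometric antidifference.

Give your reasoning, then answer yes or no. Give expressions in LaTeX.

Ratio r(k) = (k + 3)/(k + 5).
Factor: A=k + 3; B=k + 5; C=1.
Need (k + 3)·f(k+1) − (k + 4)·f(k) = 1.
From deg A=1, deg B=1, deg C=0: d=1.
Match coefficients ⇒ f(k) = k/3.
R(k) = B(k−1)·f(k)/C(k) = k*(k + 4)/3; s_k = R·t_k = 4*k/(3*(k + 3)).
Δs = 4/(k**2 + 7*k + 12), as required.

Yes. s_k = \frac{4 k}{3 \left(k + 3\right)}.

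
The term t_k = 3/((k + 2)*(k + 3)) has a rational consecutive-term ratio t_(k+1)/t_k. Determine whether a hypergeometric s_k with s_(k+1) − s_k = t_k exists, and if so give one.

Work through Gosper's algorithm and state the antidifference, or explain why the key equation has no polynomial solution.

s_k = 3*k/(2*(k + 2))

t_(k+1)/t_k = (k + 2)/(k + 4).
Gosper form: A/B · C(k+1)/C(k) with A=k + 2, B=k + 4, C=1.
Key eq: (k + 2)·f(k+1) = (k + 3)·f(k) + (1).
Bound: deg f ≤ 1.
Solving with deg f ≤ 1: f(k) = k/2.
Then R = B(k−1)f/C = k*(k + 3)/2, so s_k = R(k)·t_k = 3*k/(2*(k + 2)).
s_(k+1) − s_k = 3/(k**2 + 5*k + 6) = t_k.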